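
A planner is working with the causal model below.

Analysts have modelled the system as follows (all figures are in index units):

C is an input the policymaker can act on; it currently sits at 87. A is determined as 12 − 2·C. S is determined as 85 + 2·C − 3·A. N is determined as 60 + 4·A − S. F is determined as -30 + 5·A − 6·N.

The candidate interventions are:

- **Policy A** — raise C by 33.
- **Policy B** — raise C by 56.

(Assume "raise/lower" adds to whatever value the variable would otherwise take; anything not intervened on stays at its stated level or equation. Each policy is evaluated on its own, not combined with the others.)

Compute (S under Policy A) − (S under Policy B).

Policy A (C + 33):
  C = 87 + 33 = 120
  A = 12 − 2·120 = -228
  S = 85 + 2·120 − 3·(-228) = 1009
Policy B (C + 56):
  C = 87 + 56 = 143
  A = 12 − 2·143 = -274
  S = 85 + 2·143 − 3·(-274) = 1193
S: 1009 − 1193 = -184

-184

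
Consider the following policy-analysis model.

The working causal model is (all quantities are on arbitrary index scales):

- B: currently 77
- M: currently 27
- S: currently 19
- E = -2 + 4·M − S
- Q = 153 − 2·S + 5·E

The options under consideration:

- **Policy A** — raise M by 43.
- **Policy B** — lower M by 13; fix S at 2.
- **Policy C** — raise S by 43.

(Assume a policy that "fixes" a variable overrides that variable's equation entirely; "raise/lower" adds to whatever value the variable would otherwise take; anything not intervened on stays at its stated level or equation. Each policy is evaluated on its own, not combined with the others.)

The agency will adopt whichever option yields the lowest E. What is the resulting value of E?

Policy A (M + 43):
  M = 27 + 43 = 70
  S = 19
  E = -2 + 4·70 − 19 = 259
Policy B (M − 13, S := 2):
  M = 27 − 13 = 14
  S = 2
  E = -2 + 4·14 − 2 = 52
Policy C (S + 43):
  M = 27
  S = 19 + 43 = 62
  E = -2 + 4·27 − 62 = 44
Comparing — Policy A: E=259, Policy B: E=52, Policy C: E=44. Lowest is 44 (Policy C).

44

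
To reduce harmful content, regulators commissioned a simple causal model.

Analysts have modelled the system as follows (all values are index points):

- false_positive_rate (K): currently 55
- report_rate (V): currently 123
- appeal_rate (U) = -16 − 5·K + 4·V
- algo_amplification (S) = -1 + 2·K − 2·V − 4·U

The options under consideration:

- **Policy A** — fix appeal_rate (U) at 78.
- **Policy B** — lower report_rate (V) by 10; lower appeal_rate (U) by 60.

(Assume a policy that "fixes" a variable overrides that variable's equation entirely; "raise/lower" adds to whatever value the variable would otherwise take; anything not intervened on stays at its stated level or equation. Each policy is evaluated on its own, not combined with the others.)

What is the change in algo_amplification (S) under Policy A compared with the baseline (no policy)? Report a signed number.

Baseline:
  K = 55
  V = 123
  U = -16 − 5·55 + 4·123 = 201
  S = -1 + 2·55 − 2·123 − 4·201 = -941
Policy A (U := 78):
  K = 55
  V = 123
  U = 78
  S = -1 + 2·55 − 2·123 − 4·78 = -449
Change in S: -449 − (-941) = 492

492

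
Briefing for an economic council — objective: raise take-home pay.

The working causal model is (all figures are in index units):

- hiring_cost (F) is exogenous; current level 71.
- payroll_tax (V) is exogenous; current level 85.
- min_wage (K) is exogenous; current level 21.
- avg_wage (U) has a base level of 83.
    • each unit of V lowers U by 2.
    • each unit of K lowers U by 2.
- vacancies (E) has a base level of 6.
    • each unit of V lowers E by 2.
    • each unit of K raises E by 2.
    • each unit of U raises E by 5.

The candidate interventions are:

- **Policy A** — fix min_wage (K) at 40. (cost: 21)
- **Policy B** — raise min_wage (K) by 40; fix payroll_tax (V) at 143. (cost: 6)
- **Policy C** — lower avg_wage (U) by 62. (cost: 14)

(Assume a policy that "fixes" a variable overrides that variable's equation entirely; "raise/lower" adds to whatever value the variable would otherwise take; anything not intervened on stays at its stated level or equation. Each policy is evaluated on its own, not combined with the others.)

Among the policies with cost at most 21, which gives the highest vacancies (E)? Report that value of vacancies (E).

Policy A (K := 40):
  V = 85
  K = 40
  U = 83 − 2·85 − 2·40 = -167
  E = 6 − 2·85 + 2·40 + 5·(-167) = -919
Policy B (K + 40, V := 143):
  V = 143
  K = 21 + 40 = 61
  U = 83 − 2·143 − 2·61 = -325
  E = 6 − 2·143 + 2·61 + 5·(-325) = -1783
Policy C (U − 62):
  V = 85
  K = 21
  U = 83 − 2·85 − 2·21 (−62 from intervention) = -191
  E = 6 − 2·85 + 2·21 + 5·(-191) = -1077
Comparing — Policy A: E=-919, Policy B: E=-1783, Policy C: E=-1077. Highest is -919 (Policy A).

-919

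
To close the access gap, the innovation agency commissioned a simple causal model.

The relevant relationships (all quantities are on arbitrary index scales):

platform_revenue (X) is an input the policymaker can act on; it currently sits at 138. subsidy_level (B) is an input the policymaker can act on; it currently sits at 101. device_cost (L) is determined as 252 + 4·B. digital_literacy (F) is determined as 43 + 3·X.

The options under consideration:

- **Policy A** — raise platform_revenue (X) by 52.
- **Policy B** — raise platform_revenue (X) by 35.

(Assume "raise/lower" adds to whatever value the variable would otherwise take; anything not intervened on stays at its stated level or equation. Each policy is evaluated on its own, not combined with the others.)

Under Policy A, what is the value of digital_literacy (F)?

Policy A (X + 52):
  X = 138 + 52 = 190
  F = 43 + 3·190 = 613

613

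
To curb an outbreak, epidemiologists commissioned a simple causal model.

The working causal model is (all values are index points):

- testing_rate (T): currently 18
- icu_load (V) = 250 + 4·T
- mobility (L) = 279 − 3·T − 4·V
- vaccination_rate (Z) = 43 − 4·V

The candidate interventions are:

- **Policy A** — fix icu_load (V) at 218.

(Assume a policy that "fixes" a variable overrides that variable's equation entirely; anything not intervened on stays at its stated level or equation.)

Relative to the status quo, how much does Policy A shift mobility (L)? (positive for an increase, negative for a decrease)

416

Baseline:
  T = 18
  V = 250 + 4·18 = 322
  L = 279 − 3·18 − 4·322 = -1063
Policy A (V := 218):
  T = 18
  V = 218
  L = 279 − 3·18 − 4·218 = -647
Change in L: -647 − (-1063) = 416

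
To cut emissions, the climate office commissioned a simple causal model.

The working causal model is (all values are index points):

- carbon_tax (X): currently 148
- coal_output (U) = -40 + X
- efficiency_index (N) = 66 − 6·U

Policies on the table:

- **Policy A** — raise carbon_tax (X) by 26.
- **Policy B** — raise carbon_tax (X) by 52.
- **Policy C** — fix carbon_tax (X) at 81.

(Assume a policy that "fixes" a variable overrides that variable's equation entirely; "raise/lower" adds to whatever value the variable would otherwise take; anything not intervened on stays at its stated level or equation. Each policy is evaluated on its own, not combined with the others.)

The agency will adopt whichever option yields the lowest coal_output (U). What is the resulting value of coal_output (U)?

41

Policy A (X + 26):
  X = 148 + 26 = 174
  U = -40 + 174 = 134
Policy B (X + 52):
  X = 148 + 52 = 200
  U = -40 + 200 = 160
Policy C (X := 81):
  X = 81
  U = -40 + 81 = 41
Comparing — Policy A: U=134, Policy B: U=160, Policy C: U=41. Lowest is 41 (Policy C).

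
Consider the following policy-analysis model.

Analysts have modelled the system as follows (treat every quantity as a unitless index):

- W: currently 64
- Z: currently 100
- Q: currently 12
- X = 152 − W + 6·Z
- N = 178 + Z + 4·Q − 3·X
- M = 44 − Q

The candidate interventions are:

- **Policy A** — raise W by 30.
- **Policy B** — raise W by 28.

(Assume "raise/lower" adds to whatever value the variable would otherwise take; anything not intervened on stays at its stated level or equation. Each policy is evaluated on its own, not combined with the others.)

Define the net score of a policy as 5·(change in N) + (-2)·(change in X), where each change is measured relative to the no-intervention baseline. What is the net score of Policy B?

476

Baseline:
  W = 64
  Z = 100
  Q = 12
  X = 152 − 64 + 6·100 = 688
  N = 178 + 100 + 4·12 − 3·688 = -1738
Policy B (W + 28):
  W = 64 + 28 = 92
  Z = 100
  Q = 12
  X = 152 − 92 + 6·100 = 660
  N = 178 + 100 + 4·12 − 3·660 = -1654
ΔN = -1654 − (-1738) = 84; ΔX = 660 − 688 = -28
Score = 5·84 + (-2)·(-28) = 476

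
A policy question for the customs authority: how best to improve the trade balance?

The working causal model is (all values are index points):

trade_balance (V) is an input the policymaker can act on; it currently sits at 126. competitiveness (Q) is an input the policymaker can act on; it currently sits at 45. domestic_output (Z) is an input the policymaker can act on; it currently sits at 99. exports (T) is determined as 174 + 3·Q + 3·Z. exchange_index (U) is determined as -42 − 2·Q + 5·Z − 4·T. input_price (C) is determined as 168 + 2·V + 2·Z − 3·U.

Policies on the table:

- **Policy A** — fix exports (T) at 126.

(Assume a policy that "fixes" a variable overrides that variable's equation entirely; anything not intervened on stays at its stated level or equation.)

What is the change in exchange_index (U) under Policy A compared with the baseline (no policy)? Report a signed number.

1920

Baseline:
  Q = 45
  Z = 99
  T = 174 + 3·45 + 3·99 = 606
  U = -42 − 2·45 + 5·99 − 4·606 = -2061
Policy A (T := 126):
  Q = 45
  Z = 99
  T = 126
  U = -42 − 2·45 + 5·99 − 4·126 = -141
Change in U: -141 − (-2061) = 1920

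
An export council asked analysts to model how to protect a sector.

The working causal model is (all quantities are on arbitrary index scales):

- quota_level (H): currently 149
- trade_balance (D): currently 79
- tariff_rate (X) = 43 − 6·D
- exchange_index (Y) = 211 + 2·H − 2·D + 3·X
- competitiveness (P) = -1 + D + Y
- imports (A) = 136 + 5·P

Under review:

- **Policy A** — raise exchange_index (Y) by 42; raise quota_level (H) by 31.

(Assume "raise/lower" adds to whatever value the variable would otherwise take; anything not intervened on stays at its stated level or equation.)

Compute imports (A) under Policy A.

-3664

Policy A (Y + 42, H + 31):
  H = 149 + 31 = 180
  D = 79
  X = 43 − 6·79 = -431
  Y = 211 + 2·180 − 2·79 + 3·(-431) (+42 from intervention) = -838
  P = -1 + 79 + (-838) = -760
  A = 136 + 5·(-760) = -3664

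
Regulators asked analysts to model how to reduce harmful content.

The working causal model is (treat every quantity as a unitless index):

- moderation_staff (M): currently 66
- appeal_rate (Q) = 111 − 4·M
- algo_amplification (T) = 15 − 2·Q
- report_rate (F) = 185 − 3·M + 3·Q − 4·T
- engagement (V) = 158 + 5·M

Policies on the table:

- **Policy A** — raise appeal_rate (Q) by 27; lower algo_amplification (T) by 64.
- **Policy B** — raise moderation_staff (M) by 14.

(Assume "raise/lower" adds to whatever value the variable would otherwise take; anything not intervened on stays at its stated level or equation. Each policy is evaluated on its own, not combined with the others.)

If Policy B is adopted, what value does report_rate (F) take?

Policy B (M + 14):
  M = 66 + 14 = 80
  Q = 111 − 4·80 = -209
  T = 15 − 2·(-209) = 433
  F = 185 − 3·80 + 3·(-209) − 4·433 = -2414

-2414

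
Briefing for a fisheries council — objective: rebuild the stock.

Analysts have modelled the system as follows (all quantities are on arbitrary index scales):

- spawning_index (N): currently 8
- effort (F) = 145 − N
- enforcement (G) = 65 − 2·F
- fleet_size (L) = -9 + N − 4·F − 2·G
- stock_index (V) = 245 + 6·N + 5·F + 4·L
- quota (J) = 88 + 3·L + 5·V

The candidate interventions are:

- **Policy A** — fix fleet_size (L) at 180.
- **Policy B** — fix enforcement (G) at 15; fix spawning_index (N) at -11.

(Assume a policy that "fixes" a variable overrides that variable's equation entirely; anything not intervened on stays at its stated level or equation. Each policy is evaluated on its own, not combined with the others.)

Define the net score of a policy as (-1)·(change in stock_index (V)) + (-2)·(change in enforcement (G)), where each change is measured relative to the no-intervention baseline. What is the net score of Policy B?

1743

Baseline:
  N = 8
  F = 145 − 8 = 137
  G = 65 − 2·137 = -209
  L = -9 + 8 − 4·137 − 2·(-209) = -131
  V = 245 + 6·8 + 5·137 + 4·(-131) = 454
Policy B (G := 15, N := -11):
  N = -11
  F = 145 − (-11) = 156
  G = 15
  L = -9 + (-11) − 4·156 − 2·15 = -674
  V = 245 + 6·(-11) + 5·156 + 4·(-674) = -1737
ΔV = -1737 − 454 = -2191; ΔG = 15 − (-209) = 224
Score = (-1)·(-2191) + (-2)·224 = 1743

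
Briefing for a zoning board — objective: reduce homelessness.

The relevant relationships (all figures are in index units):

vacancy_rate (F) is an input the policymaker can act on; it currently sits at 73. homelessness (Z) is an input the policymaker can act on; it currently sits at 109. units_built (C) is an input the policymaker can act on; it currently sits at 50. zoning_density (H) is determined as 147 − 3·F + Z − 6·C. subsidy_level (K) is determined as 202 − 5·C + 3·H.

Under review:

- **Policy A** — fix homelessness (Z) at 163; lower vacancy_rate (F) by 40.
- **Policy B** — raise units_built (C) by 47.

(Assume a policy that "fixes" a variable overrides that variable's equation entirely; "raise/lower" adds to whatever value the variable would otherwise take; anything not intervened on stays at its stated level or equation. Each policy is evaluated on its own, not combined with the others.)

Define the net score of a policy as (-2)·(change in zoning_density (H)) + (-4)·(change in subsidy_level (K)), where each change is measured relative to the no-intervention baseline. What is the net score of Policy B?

Baseline:
  F = 73
  Z = 109
  C = 50
  H = 147 − 3·73 + 109 − 6·50 = -263
  K = 202 − 5·50 + 3·(-263) = -837
Policy B (C + 47):
  F = 73
  Z = 109
  C = 50 + 47 = 97
  H = 147 − 3·73 + 109 − 6·97 = -545
  K = 202 − 5·97 + 3·(-545) = -1918
ΔH = -545 − (-263) = -282; ΔK = -1918 − (-837) = -1081
Score = (-2)·(-282) + (-4)·(-1081) = 4888

4888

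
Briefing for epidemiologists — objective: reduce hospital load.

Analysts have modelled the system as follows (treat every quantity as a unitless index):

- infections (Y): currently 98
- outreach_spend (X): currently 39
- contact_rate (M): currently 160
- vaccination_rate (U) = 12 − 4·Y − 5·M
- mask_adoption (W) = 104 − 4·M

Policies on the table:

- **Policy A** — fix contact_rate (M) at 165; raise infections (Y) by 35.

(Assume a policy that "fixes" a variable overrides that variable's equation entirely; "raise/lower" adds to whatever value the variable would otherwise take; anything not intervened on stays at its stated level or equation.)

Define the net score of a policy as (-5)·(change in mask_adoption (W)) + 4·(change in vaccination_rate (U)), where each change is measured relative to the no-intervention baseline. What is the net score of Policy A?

Baseline:
  Y = 98
  M = 160
  U = 12 − 4·98 − 5·160 = -1180
  W = 104 − 4·160 = -536
Policy A (M := 165, Y + 35):
  Y = 98 + 35 = 133
  M = 165
  U = 12 − 4·133 − 5·165 = -1345
  W = 104 − 4·165 = -556
ΔW = -556 − (-536) = -20; ΔU = -1345 − (-1180) = -165
Score = (-5)·(-20) + 4·(-165) = -560

-560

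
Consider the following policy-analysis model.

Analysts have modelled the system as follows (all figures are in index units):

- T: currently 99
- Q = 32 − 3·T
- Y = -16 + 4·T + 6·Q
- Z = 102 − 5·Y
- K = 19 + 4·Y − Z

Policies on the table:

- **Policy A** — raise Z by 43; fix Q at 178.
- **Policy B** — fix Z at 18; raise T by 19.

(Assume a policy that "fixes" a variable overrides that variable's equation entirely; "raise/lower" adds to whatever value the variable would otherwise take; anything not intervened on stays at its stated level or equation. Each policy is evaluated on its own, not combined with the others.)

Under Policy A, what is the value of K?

12906

Policy A (Z + 43, Q := 178):
  T = 99
  Q = 178
  Y = -16 + 4·99 + 6·178 = 1448
  Z = 102 − 5·1448 (+43 from intervention) = -7095
  K = 19 + 4·1448 − (-7095) = 12906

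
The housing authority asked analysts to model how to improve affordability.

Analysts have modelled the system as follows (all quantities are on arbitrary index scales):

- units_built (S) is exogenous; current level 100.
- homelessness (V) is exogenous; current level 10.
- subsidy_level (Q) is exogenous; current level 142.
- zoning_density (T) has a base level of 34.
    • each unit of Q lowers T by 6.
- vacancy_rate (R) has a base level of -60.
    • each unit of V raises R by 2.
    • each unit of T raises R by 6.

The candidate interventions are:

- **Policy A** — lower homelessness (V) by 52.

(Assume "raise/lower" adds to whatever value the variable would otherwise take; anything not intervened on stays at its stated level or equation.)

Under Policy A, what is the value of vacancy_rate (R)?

Policy A (V − 52):
  V = 10 − 52 = -42
  Q = 142
  T = 34 − 6·142 = -818
  R = -60 + 2·(-42) + 6·(-818) = -5052

-5052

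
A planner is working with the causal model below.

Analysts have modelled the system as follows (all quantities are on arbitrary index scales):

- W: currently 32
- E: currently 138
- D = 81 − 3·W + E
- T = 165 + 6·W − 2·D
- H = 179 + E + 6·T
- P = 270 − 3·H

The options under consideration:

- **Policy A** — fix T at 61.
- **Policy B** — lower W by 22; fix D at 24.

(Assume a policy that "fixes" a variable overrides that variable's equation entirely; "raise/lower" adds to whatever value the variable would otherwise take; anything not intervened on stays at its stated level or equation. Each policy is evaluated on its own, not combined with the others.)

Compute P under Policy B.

-3867

Policy B (W − 22, D := 24):
  W = 32 − 22 = 10
  E = 138
  D = 24
  T = 165 + 6·10 − 2·24 = 177
  H = 179 + 138 + 6·177 = 1379
  P = 270 − 3·1379 = -3867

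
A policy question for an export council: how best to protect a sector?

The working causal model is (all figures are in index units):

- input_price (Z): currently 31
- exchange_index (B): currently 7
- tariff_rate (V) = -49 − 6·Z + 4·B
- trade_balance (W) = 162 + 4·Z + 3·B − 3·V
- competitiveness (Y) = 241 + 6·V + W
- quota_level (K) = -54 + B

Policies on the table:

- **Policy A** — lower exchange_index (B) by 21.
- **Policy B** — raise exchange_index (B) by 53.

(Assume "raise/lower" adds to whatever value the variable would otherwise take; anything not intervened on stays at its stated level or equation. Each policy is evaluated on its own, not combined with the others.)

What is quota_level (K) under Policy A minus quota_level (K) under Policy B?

Policy A (B − 21):
  B = 7 − 21 = -14
  K = -54 + (-14) = -68
Policy B (B + 53):
  B = 7 + 53 = 60
  K = -54 + 60 = 6
K: -68 − 6 = -74

-74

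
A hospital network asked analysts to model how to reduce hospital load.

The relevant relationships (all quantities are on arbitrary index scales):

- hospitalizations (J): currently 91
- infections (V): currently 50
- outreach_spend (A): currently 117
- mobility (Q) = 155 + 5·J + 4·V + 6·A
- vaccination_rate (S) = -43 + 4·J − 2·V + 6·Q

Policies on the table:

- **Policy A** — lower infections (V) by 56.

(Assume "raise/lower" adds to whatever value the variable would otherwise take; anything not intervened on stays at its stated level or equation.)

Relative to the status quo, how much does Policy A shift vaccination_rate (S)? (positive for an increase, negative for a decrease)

-1232

Baseline:
  J = 91
  V = 50
  A = 117
  Q = 155 + 5·91 + 4·50 + 6·117 = 1512
  S = -43 + 4·91 − 2·50 + 6·1512 = 9293
Policy A (V − 56):
  J = 91
  V = 50 − 56 = -6
  A = 117
  Q = 155 + 5·91 + 4·(-6) + 6·117 = 1288
  S = -43 + 4·91 − 2·(-6) + 6·1288 = 8061
Change in S: 8061 − 9293 = -1232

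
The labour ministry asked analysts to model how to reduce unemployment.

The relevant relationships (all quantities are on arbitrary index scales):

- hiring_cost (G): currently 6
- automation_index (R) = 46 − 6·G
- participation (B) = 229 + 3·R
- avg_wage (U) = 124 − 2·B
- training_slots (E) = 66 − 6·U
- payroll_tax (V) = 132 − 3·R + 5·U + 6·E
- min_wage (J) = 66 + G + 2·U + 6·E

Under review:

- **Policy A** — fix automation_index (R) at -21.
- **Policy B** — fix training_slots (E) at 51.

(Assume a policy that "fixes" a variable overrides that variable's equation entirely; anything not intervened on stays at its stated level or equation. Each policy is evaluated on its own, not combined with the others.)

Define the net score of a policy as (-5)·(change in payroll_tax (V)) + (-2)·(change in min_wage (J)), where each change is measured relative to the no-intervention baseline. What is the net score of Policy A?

Baseline:
  G = 6
  R = 46 − 6·6 = 10
  B = 229 + 3·10 = 259
  U = 124 − 2·259 = -394
  E = 66 − 6·(-394) = 2430
  V = 132 − 3·10 + 5·(-394) + 6·2430 = 12712
  J = 66 + 6 + 2·(-394) + 6·2430 = 13864
Policy A (R := -21):
  G = 6
  R = -21
  B = 229 + 3·(-21) = 166
  U = 124 − 2·166 = -208
  E = 66 − 6·(-208) = 1314
  V = 132 − 3·(-21) + 5·(-208) + 6·1314 = 7039
  J = 66 + 6 + 2·(-208) + 6·1314 = 7540
ΔV = 7039 − 12712 = -5673; ΔJ = 7540 − 13864 = -6324
Score = (-5)·(-5673) + (-2)·(-6324) = 41013

41013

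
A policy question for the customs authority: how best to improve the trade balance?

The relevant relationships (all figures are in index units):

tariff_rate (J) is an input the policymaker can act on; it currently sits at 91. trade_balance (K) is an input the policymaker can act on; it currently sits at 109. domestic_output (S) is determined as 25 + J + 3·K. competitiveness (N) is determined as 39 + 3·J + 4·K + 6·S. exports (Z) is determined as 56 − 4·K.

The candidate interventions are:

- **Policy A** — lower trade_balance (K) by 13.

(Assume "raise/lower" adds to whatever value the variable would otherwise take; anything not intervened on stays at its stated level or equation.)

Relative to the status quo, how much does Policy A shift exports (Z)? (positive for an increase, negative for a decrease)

Baseline:
  K = 109
  Z = 56 − 4·109 = -380
Policy A (K − 13):
  K = 109 − 13 = 96
  Z = 56 − 4·96 = -328
Change in Z: -328 − (-380) = 52

52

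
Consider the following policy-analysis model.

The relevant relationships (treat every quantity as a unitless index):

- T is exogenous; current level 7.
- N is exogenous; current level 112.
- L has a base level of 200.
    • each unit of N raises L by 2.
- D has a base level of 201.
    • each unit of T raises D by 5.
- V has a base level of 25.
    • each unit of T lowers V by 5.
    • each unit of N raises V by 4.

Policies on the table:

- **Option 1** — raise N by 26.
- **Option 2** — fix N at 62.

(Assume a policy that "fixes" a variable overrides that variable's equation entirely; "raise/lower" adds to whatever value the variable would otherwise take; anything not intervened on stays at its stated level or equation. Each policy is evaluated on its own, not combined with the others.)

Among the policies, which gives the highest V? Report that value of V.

542

Option 1 (N + 26):
  T = 7
  N = 112 + 26 = 138
  V = 25 − 5·7 + 4·138 = 542
Option 2 (N := 62):
  T = 7
  N = 62
  V = 25 − 5·7 + 4·62 = 238
Comparing — Option 1: V=542, Option 2: V=238. Highest is 542 (Option 1).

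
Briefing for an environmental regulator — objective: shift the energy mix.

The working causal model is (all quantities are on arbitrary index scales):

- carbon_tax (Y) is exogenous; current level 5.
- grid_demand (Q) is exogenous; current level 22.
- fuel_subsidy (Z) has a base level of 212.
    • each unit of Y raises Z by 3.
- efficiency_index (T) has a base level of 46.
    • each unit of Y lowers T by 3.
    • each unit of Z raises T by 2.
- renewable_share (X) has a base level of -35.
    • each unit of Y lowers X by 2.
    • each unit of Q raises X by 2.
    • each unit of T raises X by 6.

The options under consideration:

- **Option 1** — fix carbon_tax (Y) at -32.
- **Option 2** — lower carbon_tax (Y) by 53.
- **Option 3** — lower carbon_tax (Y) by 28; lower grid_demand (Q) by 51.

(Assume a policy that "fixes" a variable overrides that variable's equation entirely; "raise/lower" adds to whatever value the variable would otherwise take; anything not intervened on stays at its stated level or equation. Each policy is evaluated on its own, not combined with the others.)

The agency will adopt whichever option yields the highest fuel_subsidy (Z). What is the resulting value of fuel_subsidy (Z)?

143

Option 1 (Y := -32):
  Y = -32
  Z = 212 + 3·(-32) = 116
Option 2 (Y − 53):
  Y = 5 − 53 = -48
  Z = 212 + 3·(-48) = 68
Option 3 (Y − 28, Q − 51):
  Y = 5 − 28 = -23
  Z = 212 + 3·(-23) = 143
Comparing — Option 1: Z=116, Option 2: Z=68, Option 3: Z=143. Highest is 143 (Option 3).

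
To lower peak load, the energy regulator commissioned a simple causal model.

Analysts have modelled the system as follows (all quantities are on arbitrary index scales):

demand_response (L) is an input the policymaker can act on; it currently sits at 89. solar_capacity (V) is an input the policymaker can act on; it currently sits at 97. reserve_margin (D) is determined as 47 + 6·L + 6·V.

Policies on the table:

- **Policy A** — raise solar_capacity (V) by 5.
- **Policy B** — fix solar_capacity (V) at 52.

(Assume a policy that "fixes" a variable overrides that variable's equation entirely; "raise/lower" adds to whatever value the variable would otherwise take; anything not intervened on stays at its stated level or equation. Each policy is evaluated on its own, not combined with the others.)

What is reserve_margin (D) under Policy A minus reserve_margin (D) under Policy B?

300

Policy A (V + 5):
  L = 89
  V = 97 + 5 = 102
  D = 47 + 6·89 + 6·102 = 1193
Policy B (V := 52):
  L = 89
  V = 52
  D = 47 + 6·89 + 6·52 = 893
D: 1193 − 893 = 300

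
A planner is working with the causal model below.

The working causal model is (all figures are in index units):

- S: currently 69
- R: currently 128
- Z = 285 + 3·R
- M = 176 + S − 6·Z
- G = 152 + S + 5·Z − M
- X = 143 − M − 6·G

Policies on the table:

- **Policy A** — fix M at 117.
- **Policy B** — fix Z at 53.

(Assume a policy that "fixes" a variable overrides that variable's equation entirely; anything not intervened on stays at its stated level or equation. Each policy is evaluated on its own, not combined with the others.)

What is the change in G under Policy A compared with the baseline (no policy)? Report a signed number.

Baseline:
  S = 69
  R = 128
  Z = 285 + 3·128 = 669
  M = 176 + 69 − 6·669 = -3769
  G = 152 + 69 + 5·669 − (-3769) = 7335
Policy A (M := 117):
  S = 69
  R = 128
  Z = 285 + 3·128 = 669
  M = 117
  G = 152 + 69 + 5·669 − 117 = 3449
Change in G: 3449 − 7335 = -3886

-3886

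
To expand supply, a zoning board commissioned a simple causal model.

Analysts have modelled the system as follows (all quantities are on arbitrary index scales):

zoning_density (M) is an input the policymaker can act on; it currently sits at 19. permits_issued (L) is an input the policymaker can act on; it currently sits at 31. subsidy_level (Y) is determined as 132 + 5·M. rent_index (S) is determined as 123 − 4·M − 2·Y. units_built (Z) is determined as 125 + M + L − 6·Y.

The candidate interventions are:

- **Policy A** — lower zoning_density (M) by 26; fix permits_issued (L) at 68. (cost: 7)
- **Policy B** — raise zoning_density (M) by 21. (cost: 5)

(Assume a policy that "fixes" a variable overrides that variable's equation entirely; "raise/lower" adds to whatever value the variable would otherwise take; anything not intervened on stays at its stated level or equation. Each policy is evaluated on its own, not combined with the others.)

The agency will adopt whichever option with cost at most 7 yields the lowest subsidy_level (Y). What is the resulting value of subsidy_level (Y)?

Policy A (M − 26, L := 68):
  M = 19 − 26 = -7
  Y = 132 + 5·(-7) = 97
Policy B (M + 21):
  M = 19 + 21 = 40
  Y = 132 + 5·40 = 332
Comparing — Policy A: Y=97, Policy B: Y=332. Lowest is 97 (Policy A).

97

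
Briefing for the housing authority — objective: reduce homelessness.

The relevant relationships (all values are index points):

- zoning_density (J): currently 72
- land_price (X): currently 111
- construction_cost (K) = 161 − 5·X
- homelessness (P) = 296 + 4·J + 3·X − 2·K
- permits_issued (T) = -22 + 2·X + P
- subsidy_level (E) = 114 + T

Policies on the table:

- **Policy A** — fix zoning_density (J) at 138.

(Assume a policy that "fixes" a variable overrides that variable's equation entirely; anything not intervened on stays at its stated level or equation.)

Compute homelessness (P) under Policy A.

Policy A (J := 138):
  J = 138
  X = 111
  K = 161 − 5·111 = -394
  P = 296 + 4·138 + 3·111 − 2·(-394) = 1969

1969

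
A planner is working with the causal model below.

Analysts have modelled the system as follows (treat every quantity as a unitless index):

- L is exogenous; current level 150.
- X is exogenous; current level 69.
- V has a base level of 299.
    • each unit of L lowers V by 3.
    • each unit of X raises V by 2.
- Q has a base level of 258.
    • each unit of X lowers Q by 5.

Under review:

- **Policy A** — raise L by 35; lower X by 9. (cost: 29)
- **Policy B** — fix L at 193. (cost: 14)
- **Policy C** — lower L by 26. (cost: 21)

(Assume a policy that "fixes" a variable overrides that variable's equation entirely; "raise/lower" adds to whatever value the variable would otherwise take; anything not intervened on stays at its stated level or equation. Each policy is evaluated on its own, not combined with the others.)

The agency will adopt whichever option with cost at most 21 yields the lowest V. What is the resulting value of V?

Policy B (L := 193):
  L = 193
  X = 69
  V = 299 − 3·193 + 2·69 = -142
Policy C (L − 26):
  L = 150 − 26 = 124
  X = 69
  V = 299 − 3·124 + 2·69 = 65
Comparing — Policy B: V=-142, Policy C: V=65. Lowest is -142 (Policy B).

-142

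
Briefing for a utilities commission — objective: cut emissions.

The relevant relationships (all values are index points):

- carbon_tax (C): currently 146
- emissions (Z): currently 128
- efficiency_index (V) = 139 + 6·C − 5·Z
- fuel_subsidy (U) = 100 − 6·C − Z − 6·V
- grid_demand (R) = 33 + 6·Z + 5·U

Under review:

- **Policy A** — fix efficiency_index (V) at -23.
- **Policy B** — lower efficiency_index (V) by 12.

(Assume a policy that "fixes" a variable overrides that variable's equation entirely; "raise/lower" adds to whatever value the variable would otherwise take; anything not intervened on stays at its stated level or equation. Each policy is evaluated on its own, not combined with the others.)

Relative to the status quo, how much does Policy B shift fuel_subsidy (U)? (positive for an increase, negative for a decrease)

Baseline:
  C = 146
  Z = 128
  V = 139 + 6·146 − 5·128 = 375
  U = 100 − 6·146 − 128 − 6·375 = -3154
Policy B (V − 12):
  C = 146
  Z = 128
  V = 139 + 6·146 − 5·128 (−12 from intervention) = 363
  U = 100 − 6·146 − 128 − 6·363 = -3082
Change in U: -3082 − (-3154) = 72

72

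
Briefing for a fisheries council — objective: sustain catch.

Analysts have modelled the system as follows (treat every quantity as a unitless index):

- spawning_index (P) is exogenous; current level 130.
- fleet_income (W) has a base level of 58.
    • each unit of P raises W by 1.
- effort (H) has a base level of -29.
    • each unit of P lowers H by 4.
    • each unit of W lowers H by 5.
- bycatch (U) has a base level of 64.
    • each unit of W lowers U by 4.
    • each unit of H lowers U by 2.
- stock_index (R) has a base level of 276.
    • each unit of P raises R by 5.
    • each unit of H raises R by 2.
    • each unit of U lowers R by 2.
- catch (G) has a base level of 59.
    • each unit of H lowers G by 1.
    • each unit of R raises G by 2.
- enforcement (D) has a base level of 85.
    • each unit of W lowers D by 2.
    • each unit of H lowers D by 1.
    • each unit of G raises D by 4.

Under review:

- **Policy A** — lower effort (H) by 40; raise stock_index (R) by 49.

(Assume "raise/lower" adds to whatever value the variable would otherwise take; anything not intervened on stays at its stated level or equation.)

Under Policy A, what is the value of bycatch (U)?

Policy A (H − 40, R + 49):
  P = 130
  W = 58 + 130 = 188
  H = -29 − 4·130 − 5·188 (−40 from intervention) = -1529
  U = 64 − 4·188 − 2·(-1529) = 2370

2370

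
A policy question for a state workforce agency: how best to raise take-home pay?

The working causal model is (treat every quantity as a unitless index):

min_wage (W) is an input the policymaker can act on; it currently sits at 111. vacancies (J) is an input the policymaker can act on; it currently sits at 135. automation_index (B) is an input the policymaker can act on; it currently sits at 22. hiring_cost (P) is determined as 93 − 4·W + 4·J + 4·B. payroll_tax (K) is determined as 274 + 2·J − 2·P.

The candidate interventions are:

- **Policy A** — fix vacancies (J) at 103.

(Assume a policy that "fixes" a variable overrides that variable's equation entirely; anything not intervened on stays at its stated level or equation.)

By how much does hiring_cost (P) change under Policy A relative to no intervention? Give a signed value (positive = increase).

-128

Baseline:
  W = 111
  J = 135
  B = 22
  P = 93 − 4·111 + 4·135 + 4·22 = 277
Policy A (J := 103):
  W = 111
  J = 103
  B = 22
  P = 93 − 4·111 + 4·103 + 4·22 = 149
Change in P: 149 − 277 = -128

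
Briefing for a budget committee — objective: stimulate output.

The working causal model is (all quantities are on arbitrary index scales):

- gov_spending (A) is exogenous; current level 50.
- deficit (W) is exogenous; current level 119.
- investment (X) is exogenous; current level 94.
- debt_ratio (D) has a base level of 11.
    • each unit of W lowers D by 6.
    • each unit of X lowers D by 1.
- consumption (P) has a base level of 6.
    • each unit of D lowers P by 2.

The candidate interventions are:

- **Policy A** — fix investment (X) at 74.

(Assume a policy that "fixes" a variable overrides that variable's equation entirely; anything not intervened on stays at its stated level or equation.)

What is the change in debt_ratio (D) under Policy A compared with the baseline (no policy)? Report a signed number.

Baseline:
  W = 119
  X = 94
  D = 11 − 6·119 − 94 = -797
Policy A (X := 74):
  W = 119
  X = 74
  D = 11 − 6·119 − 74 = -777
Change in D: -777 − (-797) = 20

20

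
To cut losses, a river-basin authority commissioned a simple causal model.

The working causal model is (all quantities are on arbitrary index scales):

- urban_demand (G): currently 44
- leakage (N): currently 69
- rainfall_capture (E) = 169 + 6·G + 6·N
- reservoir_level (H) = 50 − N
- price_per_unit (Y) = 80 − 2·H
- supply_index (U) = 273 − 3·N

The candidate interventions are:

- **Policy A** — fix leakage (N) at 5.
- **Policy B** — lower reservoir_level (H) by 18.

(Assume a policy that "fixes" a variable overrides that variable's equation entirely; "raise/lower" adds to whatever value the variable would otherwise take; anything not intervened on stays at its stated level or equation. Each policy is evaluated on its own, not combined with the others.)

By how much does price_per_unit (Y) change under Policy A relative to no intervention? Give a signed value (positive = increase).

-128

Baseline:
  N = 69
  H = 50 − 69 = -19
  Y = 80 − 2·(-19) = 118
Policy A (N := 5):
  N = 5
  H = 50 − 5 = 45
  Y = 80 − 2·45 = -10
Change in Y: -10 − 118 = -128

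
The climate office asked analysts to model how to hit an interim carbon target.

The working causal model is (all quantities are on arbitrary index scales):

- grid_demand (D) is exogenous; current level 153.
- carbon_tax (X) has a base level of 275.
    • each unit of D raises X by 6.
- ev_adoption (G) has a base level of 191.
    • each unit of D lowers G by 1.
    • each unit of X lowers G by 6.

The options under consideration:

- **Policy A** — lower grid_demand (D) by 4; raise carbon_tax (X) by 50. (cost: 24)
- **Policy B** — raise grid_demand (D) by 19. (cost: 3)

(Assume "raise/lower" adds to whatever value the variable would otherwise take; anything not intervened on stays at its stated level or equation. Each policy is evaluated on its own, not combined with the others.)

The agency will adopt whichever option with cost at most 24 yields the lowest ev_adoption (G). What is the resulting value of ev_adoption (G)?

-7823

Policy A (D − 4, X + 50):
  D = 153 − 4 = 149
  X = 275 + 6·149 (+50 from intervention) = 1219
  G = 191 − 149 − 6·1219 = -7272
Policy B (D + 19):
  D = 153 + 19 = 172
  X = 275 + 6·172 = 1307
  G = 191 − 172 − 6·1307 = -7823
Comparing — Policy A: G=-7272, Policy B: G=-7823. Lowest is -7823 (Policy B).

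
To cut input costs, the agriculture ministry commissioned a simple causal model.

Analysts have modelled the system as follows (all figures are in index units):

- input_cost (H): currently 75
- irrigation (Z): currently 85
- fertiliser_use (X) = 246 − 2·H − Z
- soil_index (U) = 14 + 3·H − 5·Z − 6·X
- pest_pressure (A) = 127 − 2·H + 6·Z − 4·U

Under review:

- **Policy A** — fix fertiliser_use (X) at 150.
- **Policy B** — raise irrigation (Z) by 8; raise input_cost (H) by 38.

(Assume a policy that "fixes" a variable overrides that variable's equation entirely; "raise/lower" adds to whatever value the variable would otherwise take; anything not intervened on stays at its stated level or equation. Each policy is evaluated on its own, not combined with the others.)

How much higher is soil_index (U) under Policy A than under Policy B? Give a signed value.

Policy A (X := 150):
  H = 75
  Z = 85
  X = 150
  U = 14 + 3·75 − 5·85 − 6·150 = -1086
Policy B (Z + 8, H + 38):
  H = 75 + 38 = 113
  Z = 85 + 8 = 93
  X = 246 − 2·113 − 93 = -73
  U = 14 + 3·113 − 5·93 − 6·(-73) = 326
U: -1086 − 326 = -1412

-1412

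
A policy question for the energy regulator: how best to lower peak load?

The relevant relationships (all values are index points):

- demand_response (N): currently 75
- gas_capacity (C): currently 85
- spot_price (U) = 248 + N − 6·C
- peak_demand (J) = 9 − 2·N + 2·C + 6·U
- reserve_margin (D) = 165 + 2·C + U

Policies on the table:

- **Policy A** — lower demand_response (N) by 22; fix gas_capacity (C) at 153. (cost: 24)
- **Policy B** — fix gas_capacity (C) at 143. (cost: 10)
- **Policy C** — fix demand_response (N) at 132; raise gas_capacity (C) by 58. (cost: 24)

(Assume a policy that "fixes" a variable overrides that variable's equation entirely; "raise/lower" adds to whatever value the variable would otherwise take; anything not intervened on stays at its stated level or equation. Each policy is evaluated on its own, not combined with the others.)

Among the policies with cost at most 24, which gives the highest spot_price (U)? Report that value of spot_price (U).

Policy A (N − 22, C := 153):
  N = 75 − 22 = 53
  C = 153
  U = 248 + 53 − 6·153 = -617
Policy B (C := 143):
  N = 75
  C = 143
  U = 248 + 75 − 6·143 = -535
Policy C (N := 132, C + 58):
  N = 132
  C = 85 + 58 = 143
  U = 248 + 132 − 6·143 = -478
Comparing — Policy A: U=-617, Policy B: U=-535, Policy C: U=-478. Highest is -478 (Policy C).

-478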